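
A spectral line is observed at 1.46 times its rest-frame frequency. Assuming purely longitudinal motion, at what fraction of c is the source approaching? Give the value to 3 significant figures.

f_obs/f_src = √((1+β)/(1−β)) = 1.46  ⇒  (1+β)/(1−β) = 2.1316
β = |1 − D²|/(1 + D²) = |1 − 2.1316|/(1 + 2.1316) = 0.361

β ≈ 0.361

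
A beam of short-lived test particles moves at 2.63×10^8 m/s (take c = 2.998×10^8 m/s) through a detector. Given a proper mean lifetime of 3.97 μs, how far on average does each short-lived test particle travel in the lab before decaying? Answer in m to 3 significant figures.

d ≈ 2180 m

β = v/c = 2.63×10^8 / 2.998×10^8 = 0.87725
γ = 1/√(1 − 0.87725²) = 2.0832
Dilated lifetime: Δt = γτ₀ = 2.0832 × 3.97 μs = 8.2703 μs
d = vΔt = 0.87725c × 8.2703 μs = 2.6300×10^8 m/s × 8.2703×10^-6 s = 2180 m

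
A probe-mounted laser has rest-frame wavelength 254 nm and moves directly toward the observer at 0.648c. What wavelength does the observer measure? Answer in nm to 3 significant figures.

λ_obs ≈ 117 nm

Relativistic Doppler: λ_obs = λ_src √((1−β)/(1+β))
= 254 × √(0.35200/1.6480) = 254 × 0.46216 = 117 nm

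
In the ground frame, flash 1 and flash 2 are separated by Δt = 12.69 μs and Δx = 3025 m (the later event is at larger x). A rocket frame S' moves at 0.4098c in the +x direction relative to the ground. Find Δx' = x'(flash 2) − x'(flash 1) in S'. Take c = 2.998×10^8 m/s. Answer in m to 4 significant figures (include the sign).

γ = 1/√(1 − 0.4098²) = 1.09628
Δx' = γ(Δx − vΔt) = 1.09628 × (3025 m − 0.4098×(2.998×10^8 m/s)×12.69×10^-6 s)
= 1.09628 × (1465.93 m) = 1607 m

Δx' ≈ 1607 m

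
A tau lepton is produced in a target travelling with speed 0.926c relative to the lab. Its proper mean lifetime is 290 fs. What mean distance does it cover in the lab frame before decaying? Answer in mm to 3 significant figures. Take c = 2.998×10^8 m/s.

γ = 1/√(1 − 0.926²) = 2.6488
Dilated lifetime: Δt = γτ₀ = 2.6488 × 290 fs = 768.16 fs
d = vΔt = 0.926c × 768.16 fs = 2.7761×10^8 m/s × 7.6816×10^-13 s = 0.213 mm

d ≈ 0.213 mm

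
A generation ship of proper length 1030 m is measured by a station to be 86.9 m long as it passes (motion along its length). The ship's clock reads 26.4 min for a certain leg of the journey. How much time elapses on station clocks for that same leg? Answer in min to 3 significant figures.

Length contraction ⇒ γ = L₀/L = 1030/86.9 = 11.853
Time dilation: Δt = γτ₀ = 11.853 × 26.4 min = 313 min

Δt ≈ 313 min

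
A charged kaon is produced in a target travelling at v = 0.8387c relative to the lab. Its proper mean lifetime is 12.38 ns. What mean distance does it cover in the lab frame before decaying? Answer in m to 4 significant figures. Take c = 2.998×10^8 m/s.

γ = 1/√(1 − 0.8387²) = 1.83623
Dilated lifetime: Δt = γτ₀ = 1.83623 × 12.38 ns = 22.7325 ns
d = vΔt = 0.8387c × 22.7325 ns = 2.51442×10^8 m/s × 2.27325×10^-8 s = 5.716 m

d ≈ 5.716 m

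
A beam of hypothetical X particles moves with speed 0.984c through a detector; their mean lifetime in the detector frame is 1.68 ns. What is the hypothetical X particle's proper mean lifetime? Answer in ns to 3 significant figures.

τ₀ ≈ 0.299 ns

γ = 1/√(1 − 0.984²) = 5.6127
Proper time: τ₀ = Δt/γ = 1.68/5.6127 = 0.299 ns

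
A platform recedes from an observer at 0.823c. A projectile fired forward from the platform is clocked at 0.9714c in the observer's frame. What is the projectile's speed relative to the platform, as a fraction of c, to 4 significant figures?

Inverse velocity addition: u' = (u − v)/(1 − uv/c²)
= (0.9714 − 0.823)/(1 − 0.9714×0.823) = 0.1484/0.200538 = 0.7400

u' ≈ 0.7400c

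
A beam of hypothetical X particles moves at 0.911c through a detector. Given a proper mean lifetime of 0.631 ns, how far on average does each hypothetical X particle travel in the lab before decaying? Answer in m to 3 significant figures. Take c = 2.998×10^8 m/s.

d ≈ 0.418 m

γ = 1/√(1 − 0.911²) = 2.4248
Dilated lifetime: Δt = γτ₀ = 2.4248 × 0.631 ns = 1.5300 ns
d = vΔt = 0.911c × 1.5300 ns = 2.7312×10^8 m/s × 1.5300×10^-9 s = 0.418 m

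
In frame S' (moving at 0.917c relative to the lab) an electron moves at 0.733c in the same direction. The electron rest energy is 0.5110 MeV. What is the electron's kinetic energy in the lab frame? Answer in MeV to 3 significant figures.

u_lab = (0.733 + 0.917)/(1 + 0.733×0.917) = 0.986747
γ = 1/√(1 − 0.986747²) = 6.1627
K = (γ − 1)m₀c² = (6.1627 − 1) × 0.5110 = 5.1627 × 0.5110 = 2.64 MeV

K ≈ 2.64 MeV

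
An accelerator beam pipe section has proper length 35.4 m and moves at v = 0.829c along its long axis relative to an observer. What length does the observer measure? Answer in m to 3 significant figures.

γ = 1/√(1 − 0.829²) = 1.7881
Length contraction: L = L₀/γ = 35.4/1.7881 = 19.8 m

L ≈ 19.8 m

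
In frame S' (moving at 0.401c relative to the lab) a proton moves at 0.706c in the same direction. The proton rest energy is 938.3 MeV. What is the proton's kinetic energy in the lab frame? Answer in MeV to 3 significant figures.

u_lab = (0.706 + 0.401)/(1 + 0.706×0.401) = 0.862750
γ = 1/√(1 − 0.862750²) = 1.9777
K = (γ − 1)m₀c² = (1.9777 − 1) × 938.3 = 0.97773 × 938.3 = 917 MeV

K ≈ 917 MeV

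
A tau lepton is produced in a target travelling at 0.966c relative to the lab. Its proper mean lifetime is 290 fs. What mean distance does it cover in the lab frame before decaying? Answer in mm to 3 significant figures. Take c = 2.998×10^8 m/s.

γ = 1/√(1 − 0.966²) = 3.8678
Dilated lifetime: Δt = γτ₀ = 3.8678 × 290 fs = 1121.7 fs
d = vΔt = 0.966c × 1121.7 fs = 2.8961×10^8 m/s × 1.1217×10^-12 s = 0.325 mm

d ≈ 0.325 mm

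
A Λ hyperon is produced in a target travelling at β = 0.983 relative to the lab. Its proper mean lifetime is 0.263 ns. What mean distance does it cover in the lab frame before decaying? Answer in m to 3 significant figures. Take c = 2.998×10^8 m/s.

d ≈ 0.422 m

γ = 1/√(1 − 0.983²) = 5.4465
Dilated lifetime: Δt = γτ₀ = 5.4465 × 0.263 ns = 1.4324 ns
d = vΔt = 0.983c × 1.4324 ns = 2.9470×10^8 m/s × 1.4324×10^-9 s = 0.422 m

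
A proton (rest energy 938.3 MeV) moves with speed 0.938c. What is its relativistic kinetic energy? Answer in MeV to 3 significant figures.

K ≈ 1770 MeV

γ = 1/√(1 − 0.938²) = 2.8849
K = (γ − 1)m₀c² = (2.8849 − 1) × 938.3 MeV = 1.8849 × 938.3 MeV = 1770 MeV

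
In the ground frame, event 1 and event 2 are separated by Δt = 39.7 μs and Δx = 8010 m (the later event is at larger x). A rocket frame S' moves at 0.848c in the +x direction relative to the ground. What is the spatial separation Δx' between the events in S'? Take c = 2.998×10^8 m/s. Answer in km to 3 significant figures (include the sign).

Δx' ≈ -3.93 km

γ = 1/√(1 − 0.848²) = 1.8868
Δx' = γ(Δx − vΔt) = 1.8868 × (8010 m − 0.848×(2.998×10^8 m/s)×39.7×10^-6 s)
= 1.8868 × (-2082.9 m) = -3.93 km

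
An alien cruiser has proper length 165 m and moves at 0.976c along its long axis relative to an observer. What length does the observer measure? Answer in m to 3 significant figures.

L ≈ 35.9 m

γ = 1/√(1 − 0.976²) = 4.5920
Length contraction: L = L₀/γ = 165/4.5920 = 35.9 m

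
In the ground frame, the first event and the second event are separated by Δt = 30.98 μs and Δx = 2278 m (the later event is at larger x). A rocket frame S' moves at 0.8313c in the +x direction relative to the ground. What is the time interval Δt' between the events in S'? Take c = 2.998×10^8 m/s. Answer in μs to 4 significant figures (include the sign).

Δt' ≈ 44.37 μs

γ = 1/√(1 − 0.8313²) = 1.79913
Δt' = γ(Δt − vΔx/c²) = 1.79913 × (30.98 μs − 0.8313×2278 m / (2.998×10^8 m/s))
= 1.79913 × (24.6635 μs) = 44.37 μs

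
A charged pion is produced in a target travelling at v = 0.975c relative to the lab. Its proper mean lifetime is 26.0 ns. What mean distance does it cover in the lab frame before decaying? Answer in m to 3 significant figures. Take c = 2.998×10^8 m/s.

γ = 1/√(1 − 0.975²) = 4.5004
Dilated lifetime: Δt = γτ₀ = 4.5004 × 26.0 ns = 117.01 ns
d = vΔt = 0.975c × 117.01 ns = 2.9230×10^8 m/s × 1.1701×10^-7 s = 34.2 m

d ≈ 34.2 m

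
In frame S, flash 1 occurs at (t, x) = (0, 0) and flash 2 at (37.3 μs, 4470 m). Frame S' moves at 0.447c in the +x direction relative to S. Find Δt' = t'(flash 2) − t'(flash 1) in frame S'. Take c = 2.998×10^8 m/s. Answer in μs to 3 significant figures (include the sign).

γ = 1/√(1 − 0.447²) = 1.1179
Δt' = γ(Δt − vΔx/c²) = 1.1179 × (37.3 μs − 0.447×4470 m / (2.998×10^8 m/s))
= 1.1179 × (30.635 μs) = 34.2 μs

Δt' ≈ 34.2 μs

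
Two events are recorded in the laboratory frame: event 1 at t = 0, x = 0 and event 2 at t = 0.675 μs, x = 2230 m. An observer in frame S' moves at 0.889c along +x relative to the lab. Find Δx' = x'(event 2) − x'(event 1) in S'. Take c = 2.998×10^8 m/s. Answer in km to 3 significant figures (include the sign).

Δx' ≈ 4.48 km

γ = 1/√(1 − 0.889²) = 2.1838
Δx' = γ(Δx − vΔt) = 2.1838 × (2230 m − 0.889×(2.998×10^8 m/s)×0.675×10^-6 s)
= 2.1838 × (2050.1 m) = 4.48 km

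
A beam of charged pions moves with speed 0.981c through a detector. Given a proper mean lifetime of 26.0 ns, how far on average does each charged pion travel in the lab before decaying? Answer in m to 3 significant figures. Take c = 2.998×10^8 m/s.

γ = 1/√(1 − 0.981²) = 5.1544
Dilated lifetime: Δt = γτ₀ = 5.1544 × 26.0 ns = 134.02 ns
d = vΔt = 0.981c × 134.02 ns = 2.9410×10^8 m/s × 1.3402×10^-7 s = 39.4 m

d ≈ 39.4 m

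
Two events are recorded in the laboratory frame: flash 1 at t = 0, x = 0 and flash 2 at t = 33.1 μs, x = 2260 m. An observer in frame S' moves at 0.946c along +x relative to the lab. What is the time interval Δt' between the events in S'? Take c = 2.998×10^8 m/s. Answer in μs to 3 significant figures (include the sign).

Δt' ≈ 80.1 μs

γ = 1/√(1 − 0.946²) = 3.0848
Δt' = γ(Δt − vΔx/c²) = 3.0848 × (33.1 μs − 0.946×2260 m / (2.998×10^8 m/s))
= 3.0848 × (25.969 μs) = 80.1 μs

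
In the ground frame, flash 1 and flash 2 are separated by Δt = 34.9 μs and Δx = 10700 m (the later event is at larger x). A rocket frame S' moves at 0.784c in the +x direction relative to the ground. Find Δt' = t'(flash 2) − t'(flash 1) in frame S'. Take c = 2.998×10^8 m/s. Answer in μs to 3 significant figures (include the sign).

Δt' ≈ 11.1 μs

γ = 1/√(1 − 0.784²) = 1.6109
Δt' = γ(Δt − vΔx/c²) = 1.6109 × (34.9 μs − 0.784×10700 m / (2.998×10^8 m/s))
= 1.6109 × (6.9187 μs) = 11.1 μs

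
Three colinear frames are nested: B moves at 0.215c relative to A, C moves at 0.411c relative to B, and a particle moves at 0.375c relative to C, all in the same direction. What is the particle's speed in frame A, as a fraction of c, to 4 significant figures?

Compose boost 2: (0.411 + 0.215)/(1 + 0.411×0.215) = 0.6260/1.08837 = 0.575175
Compose boost 3: (0.375 + 0.575175)/(1 + 0.375×0.575175) = 0.950175/1.21569 = 0.7816

u ≈ 0.7816c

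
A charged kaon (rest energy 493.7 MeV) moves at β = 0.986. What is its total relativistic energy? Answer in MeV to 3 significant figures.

E ≈ 2960 MeV

γ = 1/√(1 − 0.986²) = 5.9972
E = γm₀c² = 5.9972 × 493.7 MeV = 2960 MeV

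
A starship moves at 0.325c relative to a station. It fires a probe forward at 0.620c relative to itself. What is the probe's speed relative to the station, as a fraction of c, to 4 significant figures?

u ≈ 0.7865c

Relativistic velocity addition: u = (u' + v)/(1 + u'v/c²)
= (0.620 + 0.325)/(1 + 0.620×0.325) = 0.9450/1.20150 = 0.7865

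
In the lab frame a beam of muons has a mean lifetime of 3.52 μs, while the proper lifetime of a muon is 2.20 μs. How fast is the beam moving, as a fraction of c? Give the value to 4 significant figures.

γ = Δt/τ₀ = 3.52/2.20 = 1.60000
β = √(1 − 1/γ²) = √(1 − 1/1.60000²) = 0.7806

β ≈ 0.7806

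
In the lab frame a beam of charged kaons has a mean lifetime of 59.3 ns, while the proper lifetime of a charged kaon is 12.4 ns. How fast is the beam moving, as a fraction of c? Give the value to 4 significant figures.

β ≈ 0.9779

γ = Δt/τ₀ = 59.3/12.4 = 4.78226
β = √(1 − 1/γ²) = √(1 − 1/4.78226²) = 0.9779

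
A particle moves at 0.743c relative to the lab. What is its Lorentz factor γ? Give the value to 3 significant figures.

γ ≈ 1.49

γ = 1/√(1 − β²) = 1/√(1 − 0.743²) = 1/√(0.44795) = 1.49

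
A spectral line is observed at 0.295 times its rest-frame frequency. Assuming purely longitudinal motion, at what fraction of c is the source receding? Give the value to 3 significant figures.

β ≈ 0.840

f_obs/f_src = √((1−β)/(1+β)) = 0.295  ⇒  (1−β)/(1+β) = 0.087025
β = |1 − D²|/(1 + D²) = |1 − 0.087025|/(1 + 0.087025) = 0.840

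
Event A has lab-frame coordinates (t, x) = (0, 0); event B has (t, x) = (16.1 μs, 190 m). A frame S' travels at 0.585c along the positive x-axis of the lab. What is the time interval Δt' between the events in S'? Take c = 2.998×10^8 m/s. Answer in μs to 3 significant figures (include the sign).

γ = 1/√(1 − 0.585²) = 1.2330
Δt' = γ(Δt − vΔx/c²) = 1.2330 × (16.1 μs − 0.585×190 m / (2.998×10^8 m/s))
= 1.2330 × (15.729 μs) = 19.4 μs

Δt' ≈ 19.4 μs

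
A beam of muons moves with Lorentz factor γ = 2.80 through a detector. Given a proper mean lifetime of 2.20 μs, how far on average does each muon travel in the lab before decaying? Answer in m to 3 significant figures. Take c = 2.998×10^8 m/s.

d ≈ 1720 m

β = √(1 − 1/γ²) = √(1 − 1/2.80²) = 0.93405
Dilated lifetime: Δt = γτ₀ = 2.80 × 2.20 μs = 6.1600 μs
d = vΔt = 0.93405c × 6.1600 μs = 2.8003×10^8 m/s × 6.1600×10^-6 s = 1720 m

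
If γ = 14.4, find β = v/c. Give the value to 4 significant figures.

β = √(1 − 1/γ²) = √(1 − 1/14.4²) = √(0.995177) = 0.9976

β ≈ 0.9976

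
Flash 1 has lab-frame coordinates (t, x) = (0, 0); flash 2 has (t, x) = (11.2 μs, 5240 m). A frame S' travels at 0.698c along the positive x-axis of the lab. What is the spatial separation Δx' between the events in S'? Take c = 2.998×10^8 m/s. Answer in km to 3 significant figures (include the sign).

γ = 1/√(1 − 0.698²) = 1.3965
Δx' = γ(Δx − vΔt) = 1.3965 × (5240 m − 0.698×(2.998×10^8 m/s)×11.2×10^-6 s)
= 1.3965 × (2896.3 m) = 4.04 km

Δx' ≈ 4.04 km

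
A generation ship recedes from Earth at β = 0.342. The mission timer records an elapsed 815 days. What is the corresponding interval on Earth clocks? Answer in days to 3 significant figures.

γ = 1/√(1 − 0.342²) = 1.0642
Time dilation: Δt = γτ₀ = 1.0642 × 815 days = 867 days

Δt ≈ 867 days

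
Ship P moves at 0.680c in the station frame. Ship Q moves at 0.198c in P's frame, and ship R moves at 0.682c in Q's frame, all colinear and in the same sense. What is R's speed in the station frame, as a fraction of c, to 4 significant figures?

u ≈ 0.9529c

Compose boost 2: (0.198 + 0.680)/(1 + 0.198×0.680) = 0.8780/1.13464 = 0.773814
Compose boost 3: (0.682 + 0.773814)/(1 + 0.682×0.773814) = 1.45581/1.52774 = 0.9529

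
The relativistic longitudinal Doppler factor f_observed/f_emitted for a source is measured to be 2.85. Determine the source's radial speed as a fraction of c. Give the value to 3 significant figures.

f_obs/f_src = √((1+β)/(1−β)) = 2.85  ⇒  (1+β)/(1−β) = 8.1225
β = |1 − D²|/(1 + D²) = |1 − 8.1225|/(1 + 8.1225) = 0.781

β ≈ 0.781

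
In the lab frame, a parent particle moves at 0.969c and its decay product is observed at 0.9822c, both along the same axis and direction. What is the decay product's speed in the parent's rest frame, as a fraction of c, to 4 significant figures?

Inverse velocity addition: u' = (u − v)/(1 − uv/c²)
= (0.9822 − 0.969)/(1 − 0.9822×0.969) = 0.01320/0.0482482 = 0.2736

u' ≈ 0.2736c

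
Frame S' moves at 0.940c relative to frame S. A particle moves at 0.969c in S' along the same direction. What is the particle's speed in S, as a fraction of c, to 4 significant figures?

Relativistic velocity addition: u = (u' + v)/(1 + u'v/c²)
= (0.969 + 0.940)/(1 + 0.969×0.940) = 1.909/1.91086 = 0.9990

u ≈ 0.9990c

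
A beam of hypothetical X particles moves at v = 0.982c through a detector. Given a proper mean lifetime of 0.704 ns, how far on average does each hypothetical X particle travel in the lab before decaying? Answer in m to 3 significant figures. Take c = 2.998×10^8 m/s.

d ≈ 1.10 m

γ = 1/√(1 − 0.982²) = 5.2943
Dilated lifetime: Δt = γτ₀ = 5.2943 × 0.704 ns = 3.7272 ns
d = vΔt = 0.982c × 3.7272 ns = 2.9440×10^8 m/s × 3.7272×10^-9 s = 1.10 m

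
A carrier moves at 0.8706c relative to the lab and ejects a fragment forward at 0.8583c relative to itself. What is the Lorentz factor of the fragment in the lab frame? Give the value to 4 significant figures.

γ ≈ 6.921

u_lab = (0.8583 + 0.8706)/(1 + 0.8583×0.8706) = 1.7289/1.747236 = 0.9895057
γ = 1/√(1 − 0.9895057²) = 6.921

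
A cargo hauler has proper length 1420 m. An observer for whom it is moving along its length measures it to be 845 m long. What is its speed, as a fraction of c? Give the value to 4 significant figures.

β ≈ 0.8037

γ = L₀/L = 1420/845 = 1.68047
β = √(1 − 1/γ²) = 0.8037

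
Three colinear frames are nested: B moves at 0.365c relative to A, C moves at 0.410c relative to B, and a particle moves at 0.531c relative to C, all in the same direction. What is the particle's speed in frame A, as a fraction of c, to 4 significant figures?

Compose boost 2: (0.410 + 0.365)/(1 + 0.410×0.365) = 0.7750/1.14965 = 0.674118
Compose boost 3: (0.531 + 0.674118)/(1 + 0.531×0.674118) = 1.20512/1.35796 = 0.8874

u ≈ 0.8874c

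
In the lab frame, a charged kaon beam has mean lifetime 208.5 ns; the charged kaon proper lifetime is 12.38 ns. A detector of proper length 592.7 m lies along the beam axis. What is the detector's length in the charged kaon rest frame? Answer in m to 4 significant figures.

L ≈ 35.19 m

Time dilation ⇒ γ = Δt/τ₀ = 208.5/12.38 = 16.8417
Length contraction: L = L₀/γ = 592.7/16.8417 = 35.19 m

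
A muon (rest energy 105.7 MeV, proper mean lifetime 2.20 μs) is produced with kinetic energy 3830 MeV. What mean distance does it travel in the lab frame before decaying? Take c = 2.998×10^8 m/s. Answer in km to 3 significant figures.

d ≈ 24.5 km

γ = 1 + K/(m₀c²) = 1 + 3830/105.7 = 37.235
β = √(1 − 1/γ²) = 0.99964
Dilated lifetime: γτ₀ = 37.235 × 2.20 μs = 81.916 μs
d = βc·γτ₀ = 0.99964 × (2.998×10^8 m/s) × 8.1916×10^-5 s = 24.5 km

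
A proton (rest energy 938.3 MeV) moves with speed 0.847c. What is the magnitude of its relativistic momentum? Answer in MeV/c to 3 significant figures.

p ≈ 1500 MeV/c

γ = 1/√(1 − 0.847²) = 1.8811
p = γβm₀c = 1.8811 × 0.847 × 938.3 MeV/c = 1500 MeV/c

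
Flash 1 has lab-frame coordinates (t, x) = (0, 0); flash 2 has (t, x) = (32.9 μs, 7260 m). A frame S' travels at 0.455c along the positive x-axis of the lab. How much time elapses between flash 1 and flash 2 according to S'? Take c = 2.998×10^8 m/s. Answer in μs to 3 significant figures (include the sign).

Δt' ≈ 24.6 μs

γ = 1/√(1 − 0.455²) = 1.1230
Δt' = γ(Δt − vΔx/c²) = 1.1230 × (32.9 μs − 0.455×7260 m / (2.998×10^8 m/s))
= 1.1230 × (21.882 μs) = 24.6 μs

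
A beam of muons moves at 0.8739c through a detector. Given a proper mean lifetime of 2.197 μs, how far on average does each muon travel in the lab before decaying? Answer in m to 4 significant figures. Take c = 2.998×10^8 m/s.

d ≈ 1184 m

γ = 1/√(1 − 0.8739²) = 2.05717
Dilated lifetime: Δt = γτ₀ = 2.05717 × 2.197 μs = 4.51959 μs
d = vΔt = 0.8739c × 4.51959 μs = 2.61995×10^8 m/s × 4.51959×10^-6 s = 1184 m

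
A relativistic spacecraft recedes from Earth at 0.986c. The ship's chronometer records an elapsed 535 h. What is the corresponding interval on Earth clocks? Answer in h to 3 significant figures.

γ = 1/√(1 − 0.986²) = 5.9972
Time dilation: Δt = γτ₀ = 5.9972 × 535 h = 3210 h

Δt ≈ 3210 h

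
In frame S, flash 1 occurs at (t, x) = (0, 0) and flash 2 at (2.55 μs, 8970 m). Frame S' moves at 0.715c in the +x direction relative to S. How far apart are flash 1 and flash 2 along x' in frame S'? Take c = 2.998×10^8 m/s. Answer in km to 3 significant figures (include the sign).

γ = 1/√(1 − 0.715²) = 1.4304
Δx' = γ(Δx − vΔt) = 1.4304 × (8970 m − 0.715×(2.998×10^8 m/s)×2.55×10^-6 s)
= 1.4304 × (8423.4 m) = 12.0 km

Δx' ≈ 12.0 km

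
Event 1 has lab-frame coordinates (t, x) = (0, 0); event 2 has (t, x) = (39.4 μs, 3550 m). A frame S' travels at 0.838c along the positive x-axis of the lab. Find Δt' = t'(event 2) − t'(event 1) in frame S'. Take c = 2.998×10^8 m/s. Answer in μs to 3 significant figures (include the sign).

Δt' ≈ 54.0 μs

γ = 1/√(1 − 0.838²) = 1.8326
Δt' = γ(Δt − vΔx/c²) = 1.8326 × (39.4 μs − 0.838×3550 m / (2.998×10^8 m/s))
= 1.8326 × (29.477 μs) = 54.0 μs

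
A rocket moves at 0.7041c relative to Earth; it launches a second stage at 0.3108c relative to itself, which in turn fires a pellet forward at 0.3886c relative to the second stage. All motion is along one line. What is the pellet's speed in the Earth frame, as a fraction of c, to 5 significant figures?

u ≈ 0.92271c

Compose boost 2: (0.3108 + 0.7041)/(1 + 0.3108×0.7041) = 1.0149/1.218834 = 0.8326809
Compose boost 3: (0.3886 + 0.8326809)/(1 + 0.3886×0.8326809) = 1.221281/1.323580 = 0.92271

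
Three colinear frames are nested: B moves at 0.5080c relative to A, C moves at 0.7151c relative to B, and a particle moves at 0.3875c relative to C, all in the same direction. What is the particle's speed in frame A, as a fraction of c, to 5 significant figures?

u ≈ 0.95327c

Compose boost 2: (0.7151 + 0.5080)/(1 + 0.7151×0.5080) = 1.2231/1.363271 = 0.8971805
Compose boost 3: (0.3875 + 0.8971805)/(1 + 0.3875×0.8971805) = 1.284681/1.347657 = 0.95327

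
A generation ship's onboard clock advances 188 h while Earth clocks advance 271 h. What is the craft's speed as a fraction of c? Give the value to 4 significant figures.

β ≈ 0.7202

γ = Δt/τ₀ = 271/188 = 1.44149
β = √(1 − 1/γ²) = √(1 − 1/1.44149²) = 0.7202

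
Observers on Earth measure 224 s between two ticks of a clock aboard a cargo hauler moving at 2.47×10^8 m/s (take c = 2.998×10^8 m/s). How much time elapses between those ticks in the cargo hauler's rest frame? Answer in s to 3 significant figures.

τ₀ ≈ 127 s

β = v/c = 2.47×10^8 / 2.998×10^8 = 0.82388
γ = 1/√(1 − 0.82388²) = 1.7644
Proper time: τ₀ = Δt/γ = 224/1.7644 = 127 s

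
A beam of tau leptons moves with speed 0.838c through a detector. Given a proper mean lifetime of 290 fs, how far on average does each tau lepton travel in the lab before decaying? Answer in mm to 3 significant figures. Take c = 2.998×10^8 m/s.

d ≈ 0.134 mm

γ = 1/√(1 − 0.838²) = 1.8326
Dilated lifetime: Δt = γτ₀ = 1.8326 × 290 fs = 531.46 fs
d = vΔt = 0.838c × 531.46 fs = 2.5123×10^8 m/s × 5.3146×10^-13 s = 0.134 mm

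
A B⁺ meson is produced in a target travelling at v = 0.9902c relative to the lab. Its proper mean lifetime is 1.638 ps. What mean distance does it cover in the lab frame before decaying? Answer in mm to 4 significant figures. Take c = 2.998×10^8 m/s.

γ = 1/√(1 − 0.9902²) = 7.16042
Dilated lifetime: Δt = γτ₀ = 7.16042 × 1.638 ps = 11.7288 ps
d = vΔt = 0.9902c × 11.7288 ps = 2.96862×10^8 m/s × 1.17288×10^-11 s = 3.482 mm

d ≈ 3.482 mm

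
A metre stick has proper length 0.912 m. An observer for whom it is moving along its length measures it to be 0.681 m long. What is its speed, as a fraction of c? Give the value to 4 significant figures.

γ = L₀/L = 0.912/0.681 = 1.33921
β = √(1 − 1/γ²) = 0.6651

β ≈ 0.6651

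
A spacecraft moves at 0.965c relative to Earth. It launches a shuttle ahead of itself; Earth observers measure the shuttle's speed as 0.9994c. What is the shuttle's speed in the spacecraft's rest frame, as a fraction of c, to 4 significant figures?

u' ≈ 0.9669c

Inverse velocity addition: u' = (u − v)/(1 − uv/c²)
= (0.9994 − 0.965)/(1 − 0.9994×0.965) = 0.03440/0.0355790 = 0.9669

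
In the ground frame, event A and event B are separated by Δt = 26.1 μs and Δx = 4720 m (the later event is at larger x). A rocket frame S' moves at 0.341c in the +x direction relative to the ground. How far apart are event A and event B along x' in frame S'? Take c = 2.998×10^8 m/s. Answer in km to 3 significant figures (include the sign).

Δx' ≈ 2.18 km

γ = 1/√(1 − 0.341²) = 1.0638
Δx' = γ(Δx − vΔt) = 1.0638 × (4720 m − 0.341×(2.998×10^8 m/s)×26.1×10^-6 s)
= 1.0638 × (2051.8 m) = 2.18 km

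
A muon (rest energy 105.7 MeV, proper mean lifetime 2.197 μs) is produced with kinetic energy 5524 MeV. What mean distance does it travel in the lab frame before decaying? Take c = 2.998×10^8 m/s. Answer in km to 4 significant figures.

d ≈ 35.07 km

γ = 1 + K/(m₀c²) = 1 + 5524/105.7 = 53.2611
β = √(1 − 1/γ²) = 0.999824
Dilated lifetime: γτ₀ = 53.2611 × 2.197 μs = 117.015 μs
d = βc·γτ₀ = 0.999824 × (2.998×10^8 m/s) × 0.000117015 s = 35.07 km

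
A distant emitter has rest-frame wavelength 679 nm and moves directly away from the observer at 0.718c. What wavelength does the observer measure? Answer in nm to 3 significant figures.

λ_obs ≈ 1680 nm

Relativistic Doppler: λ_obs = λ_src √((1+β)/(1−β))
= 679 × √(1.7180/0.28200) = 679 × 2.4682 = 1680 nm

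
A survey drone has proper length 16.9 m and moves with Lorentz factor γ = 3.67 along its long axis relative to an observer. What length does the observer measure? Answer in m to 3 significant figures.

γ = 3.67 (given)
Length contraction: L = L₀/γ = 16.9/3.67 = 4.60 m

L ≈ 4.60 m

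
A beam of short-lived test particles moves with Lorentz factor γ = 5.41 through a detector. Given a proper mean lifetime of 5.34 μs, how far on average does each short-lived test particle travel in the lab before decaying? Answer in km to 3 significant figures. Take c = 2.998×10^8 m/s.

β = √(1 − 1/γ²) = √(1 − 1/5.41²) = 0.98277
Dilated lifetime: Δt = γτ₀ = 5.41 × 5.34 μs = 28.889 μs
d = vΔt = 0.98277c × 28.889 μs = 2.9463×10^8 m/s × 2.8889×10^-5 s = 8.51 km

d ≈ 8.51 km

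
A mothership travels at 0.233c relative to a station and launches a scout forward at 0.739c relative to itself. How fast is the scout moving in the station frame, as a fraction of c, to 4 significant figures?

Compose boost 2: (0.739 + 0.233)/(1 + 0.739×0.233) = 0.9720/1.17219 = 0.8292

u ≈ 0.8292c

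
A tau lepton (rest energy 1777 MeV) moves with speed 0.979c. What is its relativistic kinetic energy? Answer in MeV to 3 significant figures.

γ = 1/√(1 − 0.979²) = 4.9053
K = (γ − 1)m₀c² = (4.9053 − 1) × 1777 MeV = 3.9053 × 1777 MeV = 6940 MeV

K ≈ 6940 MeV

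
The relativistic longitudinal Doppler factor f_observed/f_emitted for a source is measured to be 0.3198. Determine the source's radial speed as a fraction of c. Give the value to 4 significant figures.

β ≈ 0.8144

f_obs/f_src = √((1−β)/(1+β)) = 0.3198  ⇒  (1−β)/(1+β) = 0.102272
β = |1 − D²|/(1 + D²) = |1 − 0.102272|/(1 + 0.102272) = 0.8144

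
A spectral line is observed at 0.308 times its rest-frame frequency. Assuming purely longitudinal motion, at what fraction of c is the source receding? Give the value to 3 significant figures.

f_obs/f_src = √((1−β)/(1+β)) = 0.308  ⇒  (1−β)/(1+β) = 0.094864
β = |1 − D²|/(1 + D²) = |1 − 0.094864|/(1 + 0.094864) = 0.827

β ≈ 0.827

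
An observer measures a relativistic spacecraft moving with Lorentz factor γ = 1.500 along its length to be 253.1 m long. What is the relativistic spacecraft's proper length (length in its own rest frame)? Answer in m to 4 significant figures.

γ = 1.500 (given)
L₀ = γL = 1.500 × 253.1 = 379.6 m

L₀ ≈ 379.6 m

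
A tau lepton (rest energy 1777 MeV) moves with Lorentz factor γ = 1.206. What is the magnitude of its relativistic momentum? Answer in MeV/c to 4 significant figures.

p ≈ 1198 MeV/c

β = √(1 − 1/γ²) = √(1 − 1/1.206²) = 0.558971
p = γβm₀c = 1.206 × 0.558971 × 1777 MeV/c = 1198 MeV/c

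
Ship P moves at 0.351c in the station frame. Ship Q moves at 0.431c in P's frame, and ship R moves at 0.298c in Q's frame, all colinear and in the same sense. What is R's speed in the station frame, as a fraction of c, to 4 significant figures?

Compose boost 2: (0.431 + 0.351)/(1 + 0.431×0.351) = 0.7820/1.15128 = 0.679243
Compose boost 3: (0.298 + 0.679243)/(1 + 0.298×0.679243) = 0.977243/1.20241 = 0.8127

u ≈ 0.8127c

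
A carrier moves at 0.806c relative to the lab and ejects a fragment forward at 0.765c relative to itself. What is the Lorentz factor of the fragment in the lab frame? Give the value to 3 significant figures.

γ ≈ 4.24

u_lab = (0.765 + 0.806)/(1 + 0.765×0.806) = 1.571/1.61659 = 0.971799
γ = 1/√(1 − 0.971799²) = 4.24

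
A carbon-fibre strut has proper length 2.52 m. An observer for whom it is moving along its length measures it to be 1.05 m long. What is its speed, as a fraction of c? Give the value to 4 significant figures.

γ = L₀/L = 2.52/1.05 = 2.40000
β = √(1 − 1/γ²) = 0.9091

β ≈ 0.9091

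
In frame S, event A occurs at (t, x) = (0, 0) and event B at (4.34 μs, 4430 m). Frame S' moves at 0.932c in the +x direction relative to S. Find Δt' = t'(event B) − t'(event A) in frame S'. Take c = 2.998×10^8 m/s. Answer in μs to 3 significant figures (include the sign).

Δt' ≈ -26.0 μs

γ = 1/√(1 − 0.932²) = 2.7589
Δt' = γ(Δt − vΔx/c²) = 2.7589 × (4.34 μs − 0.932×4430 m / (2.998×10^8 m/s))
= 2.7589 × (-9.4317 μs) = -26.0 μs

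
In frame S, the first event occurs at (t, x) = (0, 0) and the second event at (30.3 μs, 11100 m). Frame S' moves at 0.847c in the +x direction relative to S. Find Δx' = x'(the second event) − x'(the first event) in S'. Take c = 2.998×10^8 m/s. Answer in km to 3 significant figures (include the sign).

Δx' ≈ 6.41 km

γ = 1/√(1 − 0.847²) = 1.8811
Δx' = γ(Δx − vΔt) = 1.8811 × (11100 m − 0.847×(2.998×10^8 m/s)×30.3×10^-6 s)
= 1.8811 × (3405.9 m) = 6.41 km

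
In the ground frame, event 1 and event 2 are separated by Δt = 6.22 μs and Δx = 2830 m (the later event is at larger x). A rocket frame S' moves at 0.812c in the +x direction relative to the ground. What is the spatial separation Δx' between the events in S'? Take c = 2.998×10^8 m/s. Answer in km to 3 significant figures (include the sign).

Δx' ≈ 2.25 km

γ = 1/√(1 − 0.812²) = 1.7133
Δx' = γ(Δx − vΔt) = 1.7133 × (2830 m − 0.812×(2.998×10^8 m/s)×6.22×10^-6 s)
= 1.7133 × (1315.8 m) = 2.25 km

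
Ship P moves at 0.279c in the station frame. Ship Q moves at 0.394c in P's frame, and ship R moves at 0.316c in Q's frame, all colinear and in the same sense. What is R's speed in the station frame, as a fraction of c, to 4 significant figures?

Compose boost 2: (0.394 + 0.279)/(1 + 0.394×0.279) = 0.6730/1.10993 = 0.606347
Compose boost 3: (0.316 + 0.606347)/(1 + 0.316×0.606347) = 0.922347/1.19161 = 0.7740

u ≈ 0.7740c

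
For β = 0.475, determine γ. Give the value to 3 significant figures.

γ ≈ 1.14

γ = 1/√(1 − β²) = 1/√(1 − 0.475²) = 1/√(0.77438) = 1.14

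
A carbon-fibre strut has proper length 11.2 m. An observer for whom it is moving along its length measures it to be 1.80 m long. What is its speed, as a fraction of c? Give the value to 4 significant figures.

γ = L₀/L = 11.2/1.80 = 6.22222
β = √(1 − 1/γ²) = 0.9870

β ≈ 0.9870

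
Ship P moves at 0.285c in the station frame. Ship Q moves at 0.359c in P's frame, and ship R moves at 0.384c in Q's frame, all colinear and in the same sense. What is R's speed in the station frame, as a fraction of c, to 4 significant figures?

u ≈ 0.7908c

Compose boost 2: (0.359 + 0.285)/(1 + 0.359×0.285) = 0.6440/1.10231 = 0.584225
Compose boost 3: (0.384 + 0.584225)/(1 + 0.384×0.584225) = 0.968225/1.22434 = 0.7908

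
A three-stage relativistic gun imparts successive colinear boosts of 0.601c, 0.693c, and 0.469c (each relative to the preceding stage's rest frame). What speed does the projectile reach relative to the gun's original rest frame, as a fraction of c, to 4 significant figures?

Compose boost 2: (0.693 + 0.601)/(1 + 0.693×0.601) = 1.294/1.41649 = 0.913524
Compose boost 3: (0.469 + 0.913524)/(1 + 0.469×0.913524) = 1.38252/1.42844 = 0.9679

u ≈ 0.9679c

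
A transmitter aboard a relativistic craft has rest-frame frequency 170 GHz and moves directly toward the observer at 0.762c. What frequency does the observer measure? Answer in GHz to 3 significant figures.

f_obs ≈ 463 GHz

Relativistic Doppler: f_obs = f_src √((1+β)/(1−β))
= 170 × √(1.7620/0.23800) = 170 × 2.7209 = 463 GHz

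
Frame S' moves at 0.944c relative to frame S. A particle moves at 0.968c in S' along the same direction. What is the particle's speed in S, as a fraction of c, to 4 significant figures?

u ≈ 0.9991c

Relativistic velocity addition: u = (u' + v)/(1 + u'v/c²)
= (0.968 + 0.944)/(1 + 0.968×0.944) = 1.912/1.91379 = 0.9991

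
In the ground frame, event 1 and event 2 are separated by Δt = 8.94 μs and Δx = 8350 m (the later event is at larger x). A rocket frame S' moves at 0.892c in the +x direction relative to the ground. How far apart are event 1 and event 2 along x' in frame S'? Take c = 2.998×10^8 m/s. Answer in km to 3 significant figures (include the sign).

γ = 1/√(1 − 0.892²) = 2.2122
Δx' = γ(Δx − vΔt) = 2.2122 × (8350 m − 0.892×(2.998×10^8 m/s)×8.94×10^-6 s)
= 2.2122 × (5959.3 m) = 13.2 km

Δx' ≈ 13.2 km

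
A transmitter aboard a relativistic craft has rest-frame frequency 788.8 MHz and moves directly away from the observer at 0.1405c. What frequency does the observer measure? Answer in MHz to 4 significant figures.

Relativistic Doppler: f_obs = f_src √((1−β)/(1+β))
= 788.8 × √(0.859500/1.14050) = 788.8 × 0.868111 = 684.8 MHz

f_obs ≈ 684.8 MHz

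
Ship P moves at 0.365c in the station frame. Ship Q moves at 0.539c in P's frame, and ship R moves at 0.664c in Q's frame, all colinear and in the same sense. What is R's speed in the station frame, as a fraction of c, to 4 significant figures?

u ≈ 0.9453c

Compose boost 2: (0.539 + 0.365)/(1 + 0.539×0.365) = 0.9040/1.19674 = 0.755389
Compose boost 3: (0.664 + 0.755389)/(1 + 0.664×0.755389) = 1.41939/1.50158 = 0.9453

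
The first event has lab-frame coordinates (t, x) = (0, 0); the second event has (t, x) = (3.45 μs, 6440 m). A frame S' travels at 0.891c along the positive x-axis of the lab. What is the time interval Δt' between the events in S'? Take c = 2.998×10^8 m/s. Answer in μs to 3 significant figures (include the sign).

Δt' ≈ -34.6 μs

γ = 1/√(1 − 0.891²) = 2.2026
Δt' = γ(Δt − vΔx/c²) = 2.2026 × (3.45 μs − 0.891×6440 m / (2.998×10^8 m/s))
= 2.2026 × (-15.690 μs) = -34.6 μs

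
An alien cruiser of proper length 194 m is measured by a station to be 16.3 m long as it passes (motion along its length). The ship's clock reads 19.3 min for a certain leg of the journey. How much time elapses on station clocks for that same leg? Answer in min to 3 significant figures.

Length contraction ⇒ γ = L₀/L = 194/16.3 = 11.902
Time dilation: Δt = γτ₀ = 11.902 × 19.3 min = 230 min

Δt ≈ 230 min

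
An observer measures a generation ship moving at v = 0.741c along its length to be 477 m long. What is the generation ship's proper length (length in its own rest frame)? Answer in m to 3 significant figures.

L₀ ≈ 710 m

γ = 1/√(1 − 0.741²) = 1.4892
L₀ = γL = 1.4892 × 477 = 710 m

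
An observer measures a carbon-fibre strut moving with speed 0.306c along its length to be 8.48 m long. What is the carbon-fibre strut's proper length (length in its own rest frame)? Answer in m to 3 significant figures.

L₀ ≈ 8.91 m

γ = 1/√(1 − 0.306²) = 1.0504
L₀ = γL = 1.0504 × 8.48 = 8.91 m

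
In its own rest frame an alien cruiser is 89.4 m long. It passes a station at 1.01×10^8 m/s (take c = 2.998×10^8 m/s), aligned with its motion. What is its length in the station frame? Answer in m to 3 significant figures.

β = v/c = 1.01×10^8 / 2.998×10^8 = 0.33689
γ = 1/√(1 − 0.33689²) = 1.0621
Length contraction: L = L₀/γ = 89.4/1.0621 = 84.2 m

L ≈ 84.2 m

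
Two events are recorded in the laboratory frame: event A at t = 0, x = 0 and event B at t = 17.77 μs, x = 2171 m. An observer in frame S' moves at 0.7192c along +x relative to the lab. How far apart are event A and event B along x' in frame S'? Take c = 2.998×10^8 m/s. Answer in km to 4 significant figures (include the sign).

Δx' ≈ -2.390 km

γ = 1/√(1 − 0.7192²) = 1.43926
Δx' = γ(Δx − vΔt) = 1.43926 × (2171 m − 0.7192×(2.998×10^8 m/s)×17.77×10^-6 s)
= 1.43926 × (-1660.50 m) = -2.390 km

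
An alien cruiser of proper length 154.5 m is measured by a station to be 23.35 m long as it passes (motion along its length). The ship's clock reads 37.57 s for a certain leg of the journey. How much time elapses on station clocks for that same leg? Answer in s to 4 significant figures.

Length contraction ⇒ γ = L₀/L = 154.5/23.35 = 6.61670
Time dilation: Δt = γτ₀ = 6.61670 × 37.57 s = 248.6 s

Δt ≈ 248.6 s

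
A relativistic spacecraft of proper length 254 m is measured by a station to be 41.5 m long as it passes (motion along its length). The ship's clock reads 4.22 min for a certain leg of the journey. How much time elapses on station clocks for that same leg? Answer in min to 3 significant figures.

Length contraction ⇒ γ = L₀/L = 254/41.5 = 6.1205
Time dilation: Δt = γτ₀ = 6.1205 × 4.22 min = 25.8 min

Δt ≈ 25.8 min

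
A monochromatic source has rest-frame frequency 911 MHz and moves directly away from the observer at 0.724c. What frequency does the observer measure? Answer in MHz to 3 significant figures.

Relativistic Doppler: f_obs = f_src √((1−β)/(1+β))
= 911 × √(0.27600/1.7240) = 911 × 0.40012 = 365 MHz

f_obs ≈ 365 MHz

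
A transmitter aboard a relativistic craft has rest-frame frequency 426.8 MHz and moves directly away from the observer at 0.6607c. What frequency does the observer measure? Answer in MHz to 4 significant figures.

Relativistic Doppler: f_obs = f_src √((1−β)/(1+β))
= 426.8 × √(0.339300/1.66070) = 426.8 × 0.452008 = 192.9 MHz

f_obs ≈ 192.9 MHz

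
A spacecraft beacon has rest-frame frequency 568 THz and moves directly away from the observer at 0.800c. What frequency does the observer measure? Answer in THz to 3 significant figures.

f_obs ≈ 189 THz

Relativistic Doppler: f_obs = f_src √((1−β)/(1+β))
= 568 × √(0.20000/1.8000) = 568 × 0.33333 = 189 THz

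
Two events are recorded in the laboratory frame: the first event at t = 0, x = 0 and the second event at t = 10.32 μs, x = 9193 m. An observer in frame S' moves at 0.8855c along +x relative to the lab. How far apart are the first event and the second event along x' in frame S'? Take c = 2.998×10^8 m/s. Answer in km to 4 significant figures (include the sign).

γ = 1/√(1 − 0.8855²) = 2.15221
Δx' = γ(Δx − vΔt) = 2.15221 × (9193 m − 0.8855×(2.998×10^8 m/s)×10.32×10^-6 s)
= 2.15221 × (6453.32 m) = 13.89 km

Δx' ≈ 13.89 km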